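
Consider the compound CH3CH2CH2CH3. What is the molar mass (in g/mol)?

Atom tally by fragment:
  CH3 → C:1 H:3
  CH2 → C:1 H:2
  CH2 → C:1 H:2
  CH3 → C:1 H:3
Element totals:
  C: 4
  H: 10
Molecular formula: C4H10.
  M = 4(12.011) + 10(1.008)
    = 48.044 + 10.080 = 58.124

58.12 g/mol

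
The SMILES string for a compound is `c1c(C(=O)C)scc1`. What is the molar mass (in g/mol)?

126.17 g/mol

Atom tally by fragment:
  thiophene ring core → C:4 H:4 S:1
  (− 1 ring H displaced by substituents)
  + COCH3 → C:2 H:3 O:1
Element totals:
  C: 6
  H: 6
  O: 1
  S: 1
Molecular formula: C6H6OS.
  M = 6(12.011) + 6(1.008) + 15.999 + 32.06
    = 72.066 + 6.048 + 15.999 + 32.060 = 126.173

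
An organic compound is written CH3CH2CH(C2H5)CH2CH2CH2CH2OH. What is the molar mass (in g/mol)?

Atom tally by fragment:
  CH3 → C:1 H:3
  CH2 → C:1 H:2
  CH(C2H5) → C:3 H:6
  CH2 → C:1 H:2
  CH2 → C:1 H:2
  CH2CH2OH → C:2 H:5 O:1
Element totals:
  C: 9
  H: 20
  O: 1
Molecular formula: C9H20O.
  M = 9(12.011) + 20(1.008) + 15.999
    = 108.099 + 20.160 + 15.999 = 144.258

144.26 g/mol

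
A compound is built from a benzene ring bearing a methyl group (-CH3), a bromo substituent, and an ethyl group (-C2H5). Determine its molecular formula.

C9H11Br

Atom tally by fragment:
  benzene ring core → C:6 H:6
  (− 3 ring H displaced by substituents)
  + CH3 → C:1 H:3
  + Br → Br:1
  + C2H5 → C:2 H:5
Element totals:
  C: 9
  H: 11
  Br: 1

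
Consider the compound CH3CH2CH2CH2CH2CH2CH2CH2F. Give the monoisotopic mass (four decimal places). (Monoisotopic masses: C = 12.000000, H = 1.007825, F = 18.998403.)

132.1314

Atom tally by fragment:
  CH3 → C:1 H:3
  CH2 → C:1 H:2
  CH2 → C:1 H:2
  CH2 → C:1 H:2
  CH2 → C:1 H:2
  CH2 → C:1 H:2
  CH2 → C:1 H:2
  CH2F → C:1 H:2 F:1
Element totals:
  C: 8
  H: 17
  F: 1
Molecular formula: C8H17F.
  M = 8(12.0) + 17(1.007825) + 18.998403
    = 96.000000 + 17.133025 + 18.998403 = 132.131428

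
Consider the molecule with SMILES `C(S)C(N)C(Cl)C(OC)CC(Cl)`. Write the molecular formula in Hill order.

C7H15Cl2NOS

Atom tally by fragment:
  HSCH2 → C:1 H:3 S:1
  CH(NH2) → C:1 H:3 N:1
  CH(Cl) → C:1 H:1 Cl:1
  CH(OCH3) → C:2 H:4 O:1
  CH2 → C:1 H:2
  CH2Cl → C:1 H:2 Cl:1
Element totals:
  C: 7
  H: 15
  Cl: 2
  N: 1
  O: 1
  S: 1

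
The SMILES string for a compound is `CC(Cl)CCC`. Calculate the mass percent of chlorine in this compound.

33.26%

Atom tally by fragment:
  CH3 → C:1 H:3
  CH(Cl) → C:1 H:1 Cl:1
  CH2 → C:1 H:2
  CH2 → C:1 H:2
  CH3 → C:1 H:3
Element totals:
  C: 5
  H: 11
  Cl: 1
Molecular formula: C5H11Cl.
Molar mass = 106.593 g/mol.
Mass from Cl: 1 × 35.45 = 35.450 g/mol.
%Cl = 35.450 / 106.593 × 100 = 33.26%.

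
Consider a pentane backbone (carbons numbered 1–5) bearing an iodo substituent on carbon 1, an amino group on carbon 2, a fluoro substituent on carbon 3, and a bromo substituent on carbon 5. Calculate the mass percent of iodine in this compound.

40.94%

Atom tally by fragment:
  ICH2 → C:1 H:2 I:1
  CH(NH2) → C:1 H:3 N:1
  CH(F) → C:1 H:1 F:1
  CH2 → C:1 H:2
  CH2Br → C:1 H:2 Br:1
Element totals:
  C: 5
  H: 10
  Br: 1
  F: 1
  I: 1
  N: 1
Molecular formula: C5H10BrFIN.
Molar mass = 309.948 g/mol.
Mass from I: 1 × 126.904 = 126.904 g/mol.
%I = 126.904 / 309.948 × 100 = 40.94%.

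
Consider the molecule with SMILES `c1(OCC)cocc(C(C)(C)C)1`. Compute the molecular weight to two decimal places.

Atom tally by fragment:
  furan ring core → C:4 H:4 O:1
  (− 2 ring H displaced by substituents)
  + OC2H5 → C:2 H:5 O:1
  + C(CH3)3 → C:4 H:9
Element totals:
  C: 10
  H: 16
  O: 2
Molecular formula: C10H16O2.
  M = 10(12.011) + 16(1.008) + 2(15.999)
    = 120.110 + 16.128 + 31.998 = 168.236

168.24 g/mol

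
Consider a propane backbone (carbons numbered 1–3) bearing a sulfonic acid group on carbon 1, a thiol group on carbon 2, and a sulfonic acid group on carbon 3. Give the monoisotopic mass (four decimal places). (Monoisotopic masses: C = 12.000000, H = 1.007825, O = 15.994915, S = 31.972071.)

Atom tally by fragment:
  HO3SCH2 → C:1 H:3 S:1 O:3
  CH(SH) → C:1 H:2 S:1
  CH2SO3H → C:1 H:3 S:1 O:3
Element totals:
  C: 3
  H: 8
  O: 6
  S: 3
Molecular formula: C3H8O6S3.
  M = 3(12.0) + 8(1.007825) + 6(15.994915) + 3(31.972071)
    = 36.000000 + 8.062600 + 95.969490 + 95.916213 = 235.948303

235.9483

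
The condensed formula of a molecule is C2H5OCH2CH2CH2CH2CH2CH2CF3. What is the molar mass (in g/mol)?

198.23 g/mol

Element totals:
  C: 9
  H: 17
  F: 3
  O: 1
Molecular formula: C9H17F3O.
  M = 9(12.011) + 17(1.008) + 3(18.998) + 15.999
    = 108.099 + 17.136 + 56.994 + 15.999 = 198.228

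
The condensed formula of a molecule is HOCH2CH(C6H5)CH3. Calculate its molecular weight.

136.19 g/mol

Atom tally by fragment:
  HOCH2 → C:1 H:3 O:1
  CH(C6H5) → C:7 H:6
  CH3 → C:1 H:3
Element totals:
  C: 9
  H: 12
  O: 1
Molecular formula: C9H12O.
  M = 9(12.011) + 12(1.008) + 15.999
    = 108.099 + 12.096 + 15.999 = 136.194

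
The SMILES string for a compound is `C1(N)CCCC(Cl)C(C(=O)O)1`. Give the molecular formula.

Atom tally by fragment:
  cyclohexane ring core → C:6 H:12
  (− 3 ring H displaced by substituents)
  + NH2 → N:1 H:2
  + Cl → Cl:1
  + COOH → C:1 H:1 O:2
Element totals:
  C: 7
  H: 12
  Cl: 1
  N: 1
  O: 2

C7H12ClNO2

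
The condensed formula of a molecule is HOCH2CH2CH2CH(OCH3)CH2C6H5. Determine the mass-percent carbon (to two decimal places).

Element totals:
  C: 12
  H: 18
  O: 2
Molecular formula: C12H18O2.
Molar mass = 194.274 g/mol.
Mass from C: 12 × 12.011 = 144.132 g/mol.
%C = 144.132 / 194.274 × 100 = 74.19%.

74.19%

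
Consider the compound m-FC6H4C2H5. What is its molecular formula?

C8H9F

Atom tally by fragment:
  benzene ring core → C:6 H:6
  (− 2 ring H displaced by substituents)
  + F → F:1
  + C2H5 → C:2 H:5
Element totals:
  C: 8
  H: 9
  F: 1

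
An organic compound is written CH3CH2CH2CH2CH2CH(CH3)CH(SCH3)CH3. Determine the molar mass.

174.35 g/mol

Element totals:
  C: 10
  H: 22
  S: 1
Molecular formula: C10H22S.
  M = 10(12.011) + 22(1.008) + 32.06
    = 120.110 + 22.176 + 32.060 = 174.346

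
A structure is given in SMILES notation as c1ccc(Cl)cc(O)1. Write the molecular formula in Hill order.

C6H5ClO

Atom tally by fragment:
  benzene ring core → C:6 H:6
  (− 2 ring H displaced by substituents)
  + Cl → Cl:1
  + OH → O:1 H:1
Element totals:
  C: 6
  H: 5
  Cl: 1
  O: 1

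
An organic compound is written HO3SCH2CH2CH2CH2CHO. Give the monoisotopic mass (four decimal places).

Element totals:
  C: 5
  H: 10
  O: 4
  S: 1
Molecular formula: C5H10O4S.
  M = 5(12.0) + 10(1.007825) + 4(15.994915) + 31.972071
    = 60.000000 + 10.078250 + 63.979660 + 31.972071 = 166.029981

166.0300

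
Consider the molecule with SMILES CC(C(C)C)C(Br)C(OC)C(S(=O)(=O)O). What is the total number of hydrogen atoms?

19

Atom tally by fragment:
  CH3 → C:1 H:3
  CH(CH(CH3)2) → C:4 H:8
  CH(Br) → C:1 H:1 Br:1
  CH(OCH3) → C:2 H:4 O:1
  CH2SO3H → C:1 H:3 S:1 O:3
Element totals:
  C: 9
  H: 19
  Br: 1
  O: 4
  S: 1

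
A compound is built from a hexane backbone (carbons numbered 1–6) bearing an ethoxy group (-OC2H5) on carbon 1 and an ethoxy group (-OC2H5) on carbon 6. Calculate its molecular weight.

174.28 g/mol

Atom tally by fragment:
  C2H5OCH2 → C:3 H:7 O:1
  CH2 → C:1 H:2
  CH2 → C:1 H:2
  CH2 → C:1 H:2
  CH2 → C:1 H:2
  CH2OC2H5 → C:3 H:7 O:1
Element totals:
  C: 10
  H: 22
  O: 2
Molecular formula: C10H22O2.
  M = 10(12.011) + 22(1.008) + 2(15.999)
    = 120.110 + 22.176 + 31.998 = 174.284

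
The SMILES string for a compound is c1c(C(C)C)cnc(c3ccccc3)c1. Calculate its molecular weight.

197.28 g/mol

Atom tally by fragment:
  pyridine ring core → C:5 H:5 N:1
  (− 2 ring H displaced by substituents)
  + CH(CH3)2 → C:3 H:7
  + C6H5 → C:6 H:5
Element totals:
  C: 14
  H: 15
  N: 1
Molecular formula: C14H15N.
  M = 14(12.011) + 15(1.008) + 14.007
    = 168.154 + 15.120 + 14.007 = 197.281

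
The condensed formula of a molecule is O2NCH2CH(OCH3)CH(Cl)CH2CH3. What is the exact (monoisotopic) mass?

Element totals:
  C: 6
  H: 12
  Cl: 1
  N: 1
  O: 3
Molecular formula: C6H12ClNO3.
  M = 6(12.0) + 12(1.007825) + 34.968853 + 14.003074 + 3(15.994915)
    = 72.000000 + 12.093900 + 34.968853 + 14.003074 + 47.984745 = 181.050572

181.0506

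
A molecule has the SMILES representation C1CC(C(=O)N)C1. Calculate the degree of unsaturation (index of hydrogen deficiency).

2

Atom tally by fragment:
  cyclobutane ring core → C:4 H:8
  (− 1 ring H displaced by substituents)
  + CONH2 → C:1 H:2 O:1 N:1
Element totals:
  C: 5
  H: 9
  N: 1
  O: 1
Molecular formula: C5H9NO.
DoU = (2C + 2 + N − H − X) / 2 = (2·5 + 2 + 1 − 9 − 0) / 2 = 2.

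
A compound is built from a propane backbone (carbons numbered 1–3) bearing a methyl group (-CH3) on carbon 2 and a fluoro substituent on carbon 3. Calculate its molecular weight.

76.11 g/mol

Atom tally by fragment:
  CH3 → C:1 H:3
  CH(CH3) → C:2 H:4
  CH2F → C:1 H:2 F:1
Element totals:
  C: 4
  H: 9
  F: 1
Molecular formula: C4H9F.
  M = 4(12.011) + 9(1.008) + 18.998
    = 48.044 + 9.072 + 18.998 = 76.114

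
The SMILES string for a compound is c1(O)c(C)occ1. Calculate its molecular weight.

98.10 g/mol

Atom tally by fragment:
  furan ring core → C:4 H:4 O:1
  (− 2 ring H displaced by substituents)
  + OH → O:1 H:1
  + CH3 → C:1 H:3
Element totals:
  C: 5
  H: 6
  O: 2
Molecular formula: C5H6O2.
  M = 5(12.011) + 6(1.008) + 2(15.999)
    = 60.055 + 6.048 + 31.998 = 98.101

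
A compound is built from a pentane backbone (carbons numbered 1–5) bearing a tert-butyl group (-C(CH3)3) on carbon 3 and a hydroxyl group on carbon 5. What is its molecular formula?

Atom tally by fragment:
  CH3 → C:1 H:3
  CH2 → C:1 H:2
  CH(C(CH3)3) → C:5 H:10
  CH2 → C:1 H:2
  CH2OH → C:1 H:3 O:1
Element totals:
  C: 9
  H: 20
  O: 1

C9H20O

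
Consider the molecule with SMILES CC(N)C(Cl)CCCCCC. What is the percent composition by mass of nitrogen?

7.88%

Atom tally by fragment:
  CH3 → C:1 H:3
  CH(NH2) → C:1 H:3 N:1
  CH(Cl) → C:1 H:1 Cl:1
  CH2 → C:1 H:2
  CH2 → C:1 H:2
  CH2 → C:1 H:2
  CH2 → C:1 H:2
  CH2 → C:1 H:2
  CH3 → C:1 H:3
Element totals:
  C: 9
  H: 20
  Cl: 1
  N: 1
Molecular formula: C9H20ClN.
Molar mass = 177.716 g/mol.
Mass from N: 1 × 14.007 = 14.007 g/mol.
%N = 14.007 / 177.716 × 100 = 7.88%.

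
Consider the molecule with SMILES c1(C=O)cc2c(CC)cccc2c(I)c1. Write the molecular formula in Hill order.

C13H11IO

Atom tally by fragment:
  naphthalene ring system core → C:10 H:8
  (− 3 ring H displaced by substituents)
  + CHO → C:1 H:1 O:1
  + C2H5 → C:2 H:5
  + I → I:1
Element totals:
  C: 13
  H: 11
  I: 1
  O: 1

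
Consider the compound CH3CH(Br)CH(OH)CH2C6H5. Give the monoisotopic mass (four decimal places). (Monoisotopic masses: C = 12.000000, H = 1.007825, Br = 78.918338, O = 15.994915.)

Atom tally by fragment:
  CH3 → C:1 H:3
  CH(Br) → C:1 H:1 Br:1
  CH(OH) → C:1 H:2 O:1
  CH2C6H5 → C:7 H:7
Element totals:
  C: 10
  H: 13
  Br: 1
  O: 1
Molecular formula: C10H13BrO.
  M = 10(12.0) + 13(1.007825) + 78.918338 + 15.994915
    = 120.000000 + 13.101725 + 78.918338 + 15.994915 = 228.014978

228.0150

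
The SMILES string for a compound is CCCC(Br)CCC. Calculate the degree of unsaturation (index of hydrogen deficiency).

Atom tally by fragment:
  CH3 → C:1 H:3
  CH2 → C:1 H:2
  CH2 → C:1 H:2
  CH(Br) → C:1 H:1 Br:1
  CH2 → C:1 H:2
  CH2 → C:1 H:2
  CH3 → C:1 H:3
Element totals:
  C: 7
  H: 15
  Br: 1
Molecular formula: C7H15Br.
DoU = (2C + 2 + N − H − X) / 2 = (2·7 + 2 + 0 − 15 − 1) / 2 = 0.

0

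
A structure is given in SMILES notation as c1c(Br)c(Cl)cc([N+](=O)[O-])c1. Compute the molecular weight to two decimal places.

236.45 g/mol

Atom tally by fragment:
  benzene ring core → C:6 H:6
  (− 3 ring H displaced by substituents)
  + Br → Br:1
  + Cl → Cl:1
  + NO2 → N:1 O:2
Element totals:
  C: 6
  H: 3
  Br: 1
  Cl: 1
  N: 1
  O: 2
Molecular formula: C6H3BrClNO2.
  M = 6(12.011) + 3(1.008) + 79.904 + 35.45 + 14.007 + 2(15.999)
    = 72.066 + 3.024 + 79.904 + 35.450 + 14.007 + 31.998 = 236.449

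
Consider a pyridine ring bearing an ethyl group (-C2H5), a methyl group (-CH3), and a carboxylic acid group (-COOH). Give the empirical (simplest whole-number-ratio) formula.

C9H11NO2

Atom tally by fragment:
  pyridine ring core → C:5 H:5 N:1
  (− 3 ring H displaced by substituents)
  + C2H5 → C:2 H:5
  + CH3 → C:1 H:3
  + COOH → C:1 H:1 O:2
Element totals:
  C: 9
  H: 11
  N: 1
  O: 2
Molecular formula: C9H11NO2.
gcd of subscripts (9, 11, 1, 2) = 1, so the empirical formula equals the molecular formula.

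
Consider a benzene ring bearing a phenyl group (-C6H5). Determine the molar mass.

154.21 g/mol

Atom tally by fragment:
  benzene ring core → C:6 H:6
  (− 1 ring H displaced by substituents)
  + C6H5 → C:6 H:5
Element totals:
  C: 12
  H: 10
Molecular formula: C12H10.
  M = 12(12.011) + 10(1.008)
    = 144.132 + 10.080 = 154.212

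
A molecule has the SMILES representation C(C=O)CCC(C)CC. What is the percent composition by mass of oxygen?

12.48%

Atom tally by fragment:
  OHCCH2 → C:2 H:3 O:1
  CH2 → C:1 H:2
  CH2 → C:1 H:2
  CH(CH3) → C:2 H:4
  CH2 → C:1 H:2
  CH3 → C:1 H:3
Element totals:
  C: 8
  H: 16
  O: 1
Molecular formula: C8H16O.
Molar mass = 128.215 g/mol.
Mass from O: 1 × 15.999 = 15.999 g/mol.
%O = 15.999 / 128.215 × 100 = 12.48%.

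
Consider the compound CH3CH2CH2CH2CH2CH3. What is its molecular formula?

C6H14

Atom tally by fragment:
  CH3 → C:1 H:3
  CH2 → C:1 H:2
  CH2 → C:1 H:2
  CH2 → C:1 H:2
  CH2 → C:1 H:2
  CH3 → C:1 H:3
Element totals:
  C: 6
  H: 14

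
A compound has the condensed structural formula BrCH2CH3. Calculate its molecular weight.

108.97 g/mol

Atom tally by fragment:
  BrCH2 → C:1 H:2 Br:1
  CH3 → C:1 H:3
Element totals:
  C: 2
  H: 5
  Br: 1
Molecular formula: C2H5Br.
  M = 2(12.011) + 5(1.008) + 79.904
    = 24.022 + 5.040 + 79.904 = 108.966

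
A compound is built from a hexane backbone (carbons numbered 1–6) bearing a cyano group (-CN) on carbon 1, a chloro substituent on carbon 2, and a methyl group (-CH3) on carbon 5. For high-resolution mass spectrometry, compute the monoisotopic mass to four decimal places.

159.0815

Atom tally by fragment:
  NCCH2 → C:2 H:2 N:1
  CH(Cl) → C:1 H:1 Cl:1
  CH2 → C:1 H:2
  CH2 → C:1 H:2
  CH(CH3) → C:2 H:4
  CH3 → C:1 H:3
Element totals:
  C: 8
  H: 14
  Cl: 1
  N: 1
Molecular formula: C8H14ClN.
  M = 8(12.0) + 14(1.007825) + 34.968853 + 14.003074
    = 96.000000 + 14.109550 + 34.968853 + 14.003074 = 159.081477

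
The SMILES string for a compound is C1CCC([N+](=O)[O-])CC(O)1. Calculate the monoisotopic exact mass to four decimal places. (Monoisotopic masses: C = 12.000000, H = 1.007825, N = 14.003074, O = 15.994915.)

145.0739

Atom tally by fragment:
  cyclohexane ring core → C:6 H:12
  (− 2 ring H displaced by substituents)
  + NO2 → N:1 O:2
  + OH → O:1 H:1
Element totals:
  C: 6
  H: 11
  N: 1
  O: 3
Molecular formula: C6H11NO3.
  M = 6(12.0) + 11(1.007825) + 14.003074 + 3(15.994915)
    = 72.000000 + 11.086075 + 14.003074 + 47.984745 = 145.073894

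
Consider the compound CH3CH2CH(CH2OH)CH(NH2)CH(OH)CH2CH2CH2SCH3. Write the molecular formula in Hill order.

Element totals:
  C: 10
  H: 23
  N: 1
  O: 2
  S: 1

C10H23NO2S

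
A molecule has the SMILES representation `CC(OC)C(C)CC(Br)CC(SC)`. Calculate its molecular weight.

Atom tally by fragment:
  CH3 → C:1 H:3
  CH(OCH3) → C:2 H:4 O:1
  CH(CH3) → C:2 H:4
  CH2 → C:1 H:2
  CH(Br) → C:1 H:1 Br:1
  CH2 → C:1 H:2
  CH2SCH3 → C:2 H:5 S:1
Element totals:
  C: 10
  H: 21
  Br: 1
  O: 1
  S: 1
Molecular formula: C10H21BrOS.
  M = 10(12.011) + 21(1.008) + 79.904 + 15.999 + 32.06
    = 120.110 + 21.168 + 79.904 + 15.999 + 32.060 = 269.241

269.24 g/mol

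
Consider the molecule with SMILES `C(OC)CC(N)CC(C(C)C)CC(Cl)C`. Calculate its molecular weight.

235.80 g/mol

Atom tally by fragment:
  CH3OCH2 → C:2 H:5 O:1
  CH2 → C:1 H:2
  CH(NH2) → C:1 H:3 N:1
  CH2 → C:1 H:2
  CH(CH(CH3)2) → C:4 H:8
  CH2 → C:1 H:2
  CH(Cl) → C:1 H:1 Cl:1
  CH3 → C:1 H:3
Element totals:
  C: 12
  H: 26
  Cl: 1
  N: 1
  O: 1
Molecular formula: C12H26ClNO.
  M = 12(12.011) + 26(1.008) + 35.45 + 14.007 + 15.999
    = 144.132 + 26.208 + 35.450 + 14.007 + 15.999 = 235.796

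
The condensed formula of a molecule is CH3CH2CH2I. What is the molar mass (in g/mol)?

Element totals:
  C: 3
  H: 7
  I: 1
Molecular formula: C3H7I.
  M = 3(12.011) + 7(1.008) + 126.904
    = 36.033 + 7.056 + 126.904 = 169.993

169.99 g/mol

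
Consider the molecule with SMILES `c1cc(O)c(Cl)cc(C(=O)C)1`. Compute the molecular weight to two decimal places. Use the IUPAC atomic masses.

Atom tally by fragment:
  benzene ring core → C:6 H:6
  (− 3 ring H displaced by substituents)
  + OH → O:1 H:1
  + Cl → Cl:1
  + COCH3 → C:2 H:3 O:1
Element totals:
  C: 8
  H: 7
  Cl: 1
  O: 2
Molecular formula: C8H7ClO2.
  M = 8(12.011) + 7(1.008) + 35.45 + 2(15.999)
    = 96.088 + 7.056 + 35.450 + 31.998 = 170.592

170.59 g/mol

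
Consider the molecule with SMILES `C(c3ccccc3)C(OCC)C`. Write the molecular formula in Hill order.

C11H16O

Atom tally by fragment:
  C6H5CH2 → C:7 H:7
  CH(OC2H5) → C:3 H:6 O:1
  CH3 → C:1 H:3
Element totals:
  C: 11
  H: 16
  O: 1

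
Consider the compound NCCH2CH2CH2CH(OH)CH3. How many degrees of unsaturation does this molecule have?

Atom tally by fragment:
  NCCH2 → C:2 H:2 N:1
  CH2 → C:1 H:2
  CH2 → C:1 H:2
  CH(OH) → C:1 H:2 O:1
  CH3 → C:1 H:3
Element totals:
  C: 6
  H: 11
  N: 1
  O: 1
Molecular formula: C6H11NO.
DoU = (2C + 2 + N − H − X) / 2 = (2·6 + 2 + 1 − 11 − 0) / 2 = 2.

2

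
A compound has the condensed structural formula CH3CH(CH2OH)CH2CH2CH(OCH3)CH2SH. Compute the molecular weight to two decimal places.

178.29 g/mol

Atom tally by fragment:
  CH3 → C:1 H:3
  CH(CH2OH) → C:2 H:4 O:1
  CH2 → C:1 H:2
  CH2 → C:1 H:2
  CH(OCH3) → C:2 H:4 O:1
  CH2SH → C:1 H:3 S:1
Element totals:
  C: 8
  H: 18
  O: 2
  S: 1
Molecular formula: C8H18O2S.
  M = 8(12.011) + 18(1.008) + 2(15.999) + 32.06
    = 96.088 + 18.144 + 31.998 + 32.060 = 178.290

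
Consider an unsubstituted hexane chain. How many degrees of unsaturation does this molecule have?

Atom tally by fragment:
  CH3 → C:1 H:3
  CH2 → C:1 H:2
  CH2 → C:1 H:2
  CH2 → C:1 H:2
  CH2 → C:1 H:2
  CH3 → C:1 H:3
Element totals:
  C: 6
  H: 14
Molecular formula: C6H14.
DoU = (2C + 2 + N − H − X) / 2 = (2·6 + 2 + 0 − 14 − 0) / 2 = 0.

0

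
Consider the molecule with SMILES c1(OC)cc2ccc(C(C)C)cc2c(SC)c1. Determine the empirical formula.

C15H18OS

Atom tally by fragment:
  naphthalene ring system core → C:10 H:8
  (− 3 ring H displaced by substituents)
  + OCH3 → C:1 H:3 O:1
  + CH(CH3)2 → C:3 H:7
  + SCH3 → C:1 H:3 S:1
Element totals:
  C: 15
  H: 18
  O: 1
  S: 1
Molecular formula: C15H18OS.
gcd of subscripts (15, 18, 1, 1) = 1, so the empirical formula equals the molecular formula.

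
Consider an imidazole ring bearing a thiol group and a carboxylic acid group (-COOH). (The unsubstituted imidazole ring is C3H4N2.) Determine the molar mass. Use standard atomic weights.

144.15 g/mol

Atom tally by fragment:
  imidazole ring core → C:3 H:4 N:2
  (− 2 ring H displaced by substituents)
  + SH → S:1 H:1
  + COOH → C:1 H:1 O:2
Element totals:
  C: 4
  H: 4
  N: 2
  O: 2
  S: 1
Molecular formula: C4H4N2O2S.
  M = 4(12.011) + 4(1.008) + 2(14.007) + 2(15.999) + 32.06
    = 48.044 + 4.032 + 28.014 + 31.998 + 32.060 = 144.148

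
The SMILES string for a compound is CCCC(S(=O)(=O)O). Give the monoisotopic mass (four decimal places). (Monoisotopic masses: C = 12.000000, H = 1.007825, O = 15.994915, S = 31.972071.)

Atom tally by fragment:
  CH3 → C:1 H:3
  CH2 → C:1 H:2
  CH2 → C:1 H:2
  CH2SO3H → C:1 H:3 S:1 O:3
Element totals:
  C: 4
  H: 10
  O: 3
  S: 1
Molecular formula: C4H10O3S.
  M = 4(12.0) + 10(1.007825) + 3(15.994915) + 31.972071
    = 48.000000 + 10.078250 + 47.984745 + 31.972071 = 138.035066

138.0351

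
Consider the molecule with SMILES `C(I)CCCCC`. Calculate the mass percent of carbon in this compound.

Atom tally by fragment:
  ICH2 → C:1 H:2 I:1
  CH2 → C:1 H:2
  CH2 → C:1 H:2
  CH2 → C:1 H:2
  CH2 → C:1 H:2
  CH3 → C:1 H:3
Element totals:
  C: 6
  H: 13
  I: 1
Molecular formula: C6H13I.
Molar mass = 212.074 g/mol.
Mass from C: 6 × 12.011 = 72.066 g/mol.
%C = 72.066 / 212.074 × 100 = 33.98%.

33.98%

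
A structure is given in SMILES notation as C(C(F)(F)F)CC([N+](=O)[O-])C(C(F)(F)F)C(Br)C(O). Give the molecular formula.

C8H10BrF6NO3

Atom tally by fragment:
  F3CCH2 → C:2 H:2 F:3
  CH2 → C:1 H:2
  CH(NO2) → C:1 H:1 N:1 O:2
  CH(CF3) → C:2 H:1 F:3
  CH(Br) → C:1 H:1 Br:1
  CH2OH → C:1 H:3 O:1
Element totals:
  C: 8
  H: 10
  Br: 1
  F: 6
  N: 1
  O: 3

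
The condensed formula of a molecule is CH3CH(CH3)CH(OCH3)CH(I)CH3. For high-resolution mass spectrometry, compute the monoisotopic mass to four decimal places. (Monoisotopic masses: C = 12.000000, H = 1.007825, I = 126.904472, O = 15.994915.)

Element totals:
  C: 7
  H: 15
  I: 1
  O: 1
Molecular formula: C7H15IO.
  M = 7(12.0) + 15(1.007825) + 126.904472 + 15.994915
    = 84.000000 + 15.117375 + 126.904472 + 15.994915 = 242.016762

242.0168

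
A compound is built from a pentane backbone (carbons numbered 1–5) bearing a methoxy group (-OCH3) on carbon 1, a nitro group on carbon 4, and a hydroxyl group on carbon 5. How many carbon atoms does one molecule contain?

Atom tally by fragment:
  CH3OCH2 → C:2 H:5 O:1
  CH2 → C:1 H:2
  CH2 → C:1 H:2
  CH(NO2) → C:1 H:1 N:1 O:2
  CH2OH → C:1 H:3 O:1
Element totals:
  C: 6
  H: 13
  N: 1
  O: 4

6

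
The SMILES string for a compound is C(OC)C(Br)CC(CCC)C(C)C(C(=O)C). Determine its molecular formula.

Atom tally by fragment:
  CH3OCH2 → C:2 H:5 O:1
  CH(Br) → C:1 H:1 Br:1
  CH2 → C:1 H:2
  CH(CH2CH2CH3) → C:4 H:8
  CH(CH3) → C:2 H:4
  CH2COCH3 → C:3 H:5 O:1
Element totals:
  C: 13
  H: 25
  Br: 1
  O: 2

C13H25BrO2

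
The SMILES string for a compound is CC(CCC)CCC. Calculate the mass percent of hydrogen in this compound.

15.88%

Atom tally by fragment:
  CH3 → C:1 H:3
  CH(CH2CH2CH3) → C:4 H:8
  CH2 → C:1 H:2
  CH2 → C:1 H:2
  CH3 → C:1 H:3
Element totals:
  C: 8
  H: 18
Molecular formula: C8H18.
Molar mass = 114.232 g/mol.
Mass from H: 18 × 1.008 = 18.144 g/mol.
%H = 18.144 / 114.232 × 100 = 15.88%.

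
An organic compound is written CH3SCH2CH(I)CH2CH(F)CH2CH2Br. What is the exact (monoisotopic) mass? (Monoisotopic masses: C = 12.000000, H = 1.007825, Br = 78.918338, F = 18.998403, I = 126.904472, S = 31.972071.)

353.8950

Atom tally by fragment:
  CH3SCH2 → C:2 H:5 S:1
  CH(I) → C:1 H:1 I:1
  CH2 → C:1 H:2
  CH(F) → C:1 H:1 F:1
  CH2 → C:1 H:2
  CH2Br → C:1 H:2 Br:1
Element totals:
  C: 7
  H: 13
  Br: 1
  F: 1
  I: 1
  S: 1
Molecular formula: C7H13BrFIS.
  M = 7(12.0) + 13(1.007825) + 78.918338 + 18.998403 + 126.904472 + 31.972071
    = 84.000000 + 13.101725 + 78.918338 + 18.998403 + 126.904472 + 31.972071 = 353.895009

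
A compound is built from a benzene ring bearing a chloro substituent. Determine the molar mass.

112.56 g/mol

Atom tally by fragment:
  benzene ring core → C:6 H:6
  (− 1 ring H displaced by substituents)
  + Cl → Cl:1
Element totals:
  C: 6
  H: 5
  Cl: 1
Molecular formula: C6H5Cl.
  M = 6(12.011) + 5(1.008) + 35.45
    = 72.066 + 5.040 + 35.450 = 112.556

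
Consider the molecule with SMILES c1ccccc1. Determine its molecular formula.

C6H6

Atom tally by fragment:
  benzene ring core → C:6 H:6
Element totals:
  C: 6
  H: 6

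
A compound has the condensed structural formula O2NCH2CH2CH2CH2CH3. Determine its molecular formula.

C5H11NO2

Element totals:
  C: 5
  H: 11
  N: 1
  O: 2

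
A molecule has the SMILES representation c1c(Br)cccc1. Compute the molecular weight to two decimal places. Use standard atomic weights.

Atom tally by fragment:
  benzene ring core → C:6 H:6
  (− 1 ring H displaced by substituents)
  + Br → Br:1
Element totals:
  C: 6
  H: 5
  Br: 1
Molecular formula: C6H5Br.
  M = 6(12.011) + 5(1.008) + 79.904
    = 72.066 + 5.040 + 79.904 = 157.010

157.01 g/mol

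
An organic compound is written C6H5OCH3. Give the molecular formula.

Element totals:
  C: 7
  H: 8
  O: 1

C7H8O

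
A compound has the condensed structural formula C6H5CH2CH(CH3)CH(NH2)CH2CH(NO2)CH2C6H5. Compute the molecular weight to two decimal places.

312.41 g/mol

Element totals:
  C: 19
  H: 24
  N: 2
  O: 2
Molecular formula: C19H24N2O2.
  M = 19(12.011) + 24(1.008) + 2(14.007) + 2(15.999)
    = 228.209 + 24.192 + 28.014 + 31.998 = 312.413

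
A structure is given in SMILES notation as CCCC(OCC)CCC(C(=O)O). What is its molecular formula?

C10H20O3

Atom tally by fragment:
  CH3 → C:1 H:3
  CH2 → C:1 H:2
  CH2 → C:1 H:2
  CH(OC2H5) → C:3 H:6 O:1
  CH2 → C:1 H:2
  CH2 → C:1 H:2
  CH2COOH → C:2 H:3 O:2
Element totals:
  C: 10
  H: 20
  O: 3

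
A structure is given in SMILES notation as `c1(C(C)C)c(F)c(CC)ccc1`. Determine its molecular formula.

Atom tally by fragment:
  benzene ring core → C:6 H:6
  (− 3 ring H displaced by substituents)
  + CH(CH3)2 → C:3 H:7
  + F → F:1
  + C2H5 → C:2 H:5
Element totals:
  C: 11
  H: 15
  F: 1

C11H15F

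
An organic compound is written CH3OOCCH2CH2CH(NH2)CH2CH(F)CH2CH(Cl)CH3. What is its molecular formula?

Atom tally by fragment:
  CH3OOCCH2 → C:3 H:5 O:2
  CH2 → C:1 H:2
  CH(NH2) → C:1 H:3 N:1
  CH2 → C:1 H:2
  CH(F) → C:1 H:1 F:1
  CH2 → C:1 H:2
  CH(Cl) → C:1 H:1 Cl:1
  CH3 → C:1 H:3
Element totals:
  C: 10
  H: 19
  Cl: 1
  F: 1
  N: 1
  O: 2

C10H19ClFNO2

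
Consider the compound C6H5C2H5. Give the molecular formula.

C8H10

Atom tally by fragment:
  benzene ring core → C:6 H:6
  (− 1 ring H displaced by substituents)
  + C2H5 → C:2 H:5
Element totals:
  C: 8
  H: 10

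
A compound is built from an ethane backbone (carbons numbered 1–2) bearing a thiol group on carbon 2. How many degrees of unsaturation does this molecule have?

0

Atom tally by fragment:
  CH3 → C:1 H:3
  CH2SH → C:1 H:3 S:1
Element totals:
  C: 2
  H: 6
  S: 1
Molecular formula: C2H6S.
DoU = (2C + 2 + N − H − X) / 2 = (2·2 + 2 + 0 − 6 − 0) / 2 = 0.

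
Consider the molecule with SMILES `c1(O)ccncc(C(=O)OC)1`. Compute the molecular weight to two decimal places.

Atom tally by fragment:
  pyridine ring core → C:5 H:5 N:1
  (− 2 ring H displaced by substituents)
  + OH → O:1 H:1
  + COOCH3 → C:2 H:3 O:2
Element totals:
  C: 7
  H: 7
  N: 1
  O: 3
Molecular formula: C7H7NO3.
  M = 7(12.011) + 7(1.008) + 14.007 + 3(15.999)
    = 84.077 + 7.056 + 14.007 + 47.997 = 153.137

153.14 g/mol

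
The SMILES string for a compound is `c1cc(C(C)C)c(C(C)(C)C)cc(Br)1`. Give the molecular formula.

Atom tally by fragment:
  benzene ring core → C:6 H:6
  (− 3 ring H displaced by substituents)
  + CH(CH3)2 → C:3 H:7
  + C(CH3)3 → C:4 H:9
  + Br → Br:1
Element totals:
  C: 13
  H: 19
  Br: 1

C13H19Br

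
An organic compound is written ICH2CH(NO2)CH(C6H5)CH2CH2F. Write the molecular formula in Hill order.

Atom tally by fragment:
  ICH2 → C:1 H:2 I:1
  CH(NO2) → C:1 H:1 N:1 O:2
  CH(C6H5) → C:7 H:6
  CH2 → C:1 H:2
  CH2F → C:1 H:2 F:1
Element totals:
  C: 11
  H: 13
  F: 1
  I: 1
  N: 1
  O: 2

C11H13FINO2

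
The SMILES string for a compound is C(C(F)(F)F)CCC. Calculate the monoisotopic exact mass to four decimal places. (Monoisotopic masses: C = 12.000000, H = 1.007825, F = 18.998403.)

Atom tally by fragment:
  F3CCH2 → C:2 H:2 F:3
  CH2 → C:1 H:2
  CH2 → C:1 H:2
  CH3 → C:1 H:3
Element totals:
  C: 5
  H: 9
  F: 3
Molecular formula: C5H9F3.
  M = 5(12.0) + 9(1.007825) + 3(18.998403)
    = 60.000000 + 9.070425 + 56.995209 = 126.065634

126.0656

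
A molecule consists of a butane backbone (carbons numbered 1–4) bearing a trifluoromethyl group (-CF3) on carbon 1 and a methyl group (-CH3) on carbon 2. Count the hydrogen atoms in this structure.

Atom tally by fragment:
  F3CCH2 → C:2 H:2 F:3
  CH(CH3) → C:2 H:4
  CH2 → C:1 H:2
  CH3 → C:1 H:3
Element totals:
  C: 6
  H: 11
  F: 3

11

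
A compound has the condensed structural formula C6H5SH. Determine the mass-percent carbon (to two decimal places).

65.41%

Atom tally by fragment:
  benzene ring core → C:6 H:6
  (− 1 ring H displaced by substituents)
  + SH → S:1 H:1
Element totals:
  C: 6
  H: 6
  S: 1
Molecular formula: C6H6S.
Molar mass = 110.174 g/mol.
Mass from C: 6 × 12.011 = 72.066 g/mol.
%C = 72.066 / 110.174 × 100 = 65.41%.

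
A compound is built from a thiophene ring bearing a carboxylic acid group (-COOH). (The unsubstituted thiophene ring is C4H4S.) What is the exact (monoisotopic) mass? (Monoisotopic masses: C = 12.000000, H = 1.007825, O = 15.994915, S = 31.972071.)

127.9932

Atom tally by fragment:
  thiophene ring core → C:4 H:4 S:1
  (− 1 ring H displaced by substituents)
  + COOH → C:1 H:1 O:2
Element totals:
  C: 5
  H: 4
  O: 2
  S: 1
Molecular formula: C5H4O2S.
  M = 5(12.0) + 4(1.007825) + 2(15.994915) + 31.972071
    = 60.000000 + 4.031300 + 31.989830 + 31.972071 = 127.993201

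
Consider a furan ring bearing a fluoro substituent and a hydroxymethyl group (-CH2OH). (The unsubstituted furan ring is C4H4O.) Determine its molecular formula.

C5H5FO2

Atom tally by fragment:
  furan ring core → C:4 H:4 O:1
  (− 2 ring H displaced by substituents)
  + F → F:1
  + CH2OH → C:1 H:3 O:1
Element totals:
  C: 5
  H: 5
  F: 1
  O: 2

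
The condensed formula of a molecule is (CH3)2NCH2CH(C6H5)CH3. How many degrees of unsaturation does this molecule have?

Atom tally by fragment:
  (CH3)2NCH2 → C:3 H:8 N:1
  CH(C6H5) → C:7 H:6
  CH3 → C:1 H:3
Element totals:
  C: 11
  H: 17
  N: 1
Molecular formula: C11H17N.
DoU = (2C + 2 + N − H − X) / 2 = (2·11 + 2 + 1 − 17 − 0) / 2 = 4.

4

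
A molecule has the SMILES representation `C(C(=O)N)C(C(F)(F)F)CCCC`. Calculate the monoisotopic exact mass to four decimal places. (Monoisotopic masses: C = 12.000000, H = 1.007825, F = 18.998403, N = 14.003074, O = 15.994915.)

197.1027

Atom tally by fragment:
  H2NOCCH2 → C:2 H:4 O:1 N:1
  CH(CF3) → C:2 H:1 F:3
  CH2 → C:1 H:2
  CH2 → C:1 H:2
  CH2 → C:1 H:2
  CH3 → C:1 H:3
Element totals:
  C: 8
  H: 14
  F: 3
  N: 1
  O: 1
Molecular formula: C8H14F3NO.
  M = 8(12.0) + 14(1.007825) + 3(18.998403) + 14.003074 + 15.994915
    = 96.000000 + 14.109550 + 56.995209 + 14.003074 + 15.994915 = 197.102748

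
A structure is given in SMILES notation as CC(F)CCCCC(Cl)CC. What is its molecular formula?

C9H18ClF

Atom tally by fragment:
  CH3 → C:1 H:3
  CH(F) → C:1 H:1 F:1
  CH2 → C:1 H:2
  CH2 → C:1 H:2
  CH2 → C:1 H:2
  CH2 → C:1 H:2
  CH(Cl) → C:1 H:1 Cl:1
  CH2 → C:1 H:2
  CH3 → C:1 H:3
Element totals:
  C: 9
  H: 18
  Cl: 1
  F: 1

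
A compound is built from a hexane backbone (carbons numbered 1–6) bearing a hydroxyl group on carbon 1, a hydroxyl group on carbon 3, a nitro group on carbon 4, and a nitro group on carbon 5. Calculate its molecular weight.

208.17 g/mol

Atom tally by fragment:
  HOCH2 → C:1 H:3 O:1
  CH2 → C:1 H:2
  CH(OH) → C:1 H:2 O:1
  CH(NO2) → C:1 H:1 N:1 O:2
  CH(NO2) → C:1 H:1 N:1 O:2
  CH3 → C:1 H:3
Element totals:
  C: 6
  H: 12
  N: 2
  O: 6
Molecular formula: C6H12N2O6.
  M = 6(12.011) + 12(1.008) + 2(14.007) + 6(15.999)
    = 72.066 + 12.096 + 28.014 + 95.994 = 208.170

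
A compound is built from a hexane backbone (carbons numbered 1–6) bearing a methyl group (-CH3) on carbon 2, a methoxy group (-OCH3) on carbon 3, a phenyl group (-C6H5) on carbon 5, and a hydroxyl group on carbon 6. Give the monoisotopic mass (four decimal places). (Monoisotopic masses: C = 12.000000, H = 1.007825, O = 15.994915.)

Atom tally by fragment:
  CH3 → C:1 H:3
  CH(CH3) → C:2 H:4
  CH(OCH3) → C:2 H:4 O:1
  CH2 → C:1 H:2
  CH(C6H5) → C:7 H:6
  CH2OH → C:1 H:3 O:1
Element totals:
  C: 14
  H: 22
  O: 2
Molecular formula: C14H22O2.
  M = 14(12.0) + 22(1.007825) + 2(15.994915)
    = 168.000000 + 22.172150 + 31.989830 = 222.161980

222.1620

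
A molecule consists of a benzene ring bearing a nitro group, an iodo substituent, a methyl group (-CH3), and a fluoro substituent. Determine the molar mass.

281.02 g/mol

Atom tally by fragment:
  benzene ring core → C:6 H:6
  (− 4 ring H displaced by substituents)
  + NO2 → N:1 O:2
  + I → I:1
  + CH3 → C:1 H:3
  + F → F:1
Element totals:
  C: 7
  H: 5
  F: 1
  I: 1
  N: 1
  O: 2
Molecular formula: C7H5FINO2.
  M = 7(12.011) + 5(1.008) + 18.998 + 126.904 + 14.007 + 2(15.999)
    = 84.077 + 5.040 + 18.998 + 126.904 + 14.007 + 31.998 = 281.024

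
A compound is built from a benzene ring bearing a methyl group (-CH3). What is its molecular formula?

C7H8

Atom tally by fragment:
  benzene ring core → C:6 H:6
  (− 1 ring H displaced by substituents)
  + CH3 → C:1 H:3
Element totals:
  C: 7
  H: 8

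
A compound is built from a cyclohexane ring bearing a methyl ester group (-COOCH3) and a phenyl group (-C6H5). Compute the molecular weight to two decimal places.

218.30 g/mol

Atom tally by fragment:
  cyclohexane ring core → C:6 H:12
  (− 2 ring H displaced by substituents)
  + COOCH3 → C:2 H:3 O:2
  + C6H5 → C:6 H:5
Element totals:
  C: 14
  H: 18
  O: 2
Molecular formula: C14H18O2.
  M = 14(12.011) + 18(1.008) + 2(15.999)
    = 168.154 + 18.144 + 31.998 = 218.296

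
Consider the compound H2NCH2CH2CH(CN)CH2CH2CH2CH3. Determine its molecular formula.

C8H16N2

Atom tally by fragment:
  H2NCH2 → C:1 H:4 N:1
  CH2 → C:1 H:2
  CH(CN) → C:2 H:1 N:1
  CH2 → C:1 H:2
  CH2 → C:1 H:2
  CH2 → C:1 H:2
  CH3 → C:1 H:3
Element totals:
  C: 8
  H: 16
  N: 2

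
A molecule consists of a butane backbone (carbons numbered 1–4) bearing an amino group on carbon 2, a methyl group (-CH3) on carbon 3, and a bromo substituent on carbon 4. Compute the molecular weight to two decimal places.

Atom tally by fragment:
  CH3 → C:1 H:3
  CH(NH2) → C:1 H:3 N:1
  CH(CH3) → C:2 H:4
  CH2Br → C:1 H:2 Br:1
Element totals:
  C: 5
  H: 12
  Br: 1
  N: 1
Molecular formula: C5H12BrN.
  M = 5(12.011) + 12(1.008) + 79.904 + 14.007
    = 60.055 + 12.096 + 79.904 + 14.007 = 166.062

166.06 g/mol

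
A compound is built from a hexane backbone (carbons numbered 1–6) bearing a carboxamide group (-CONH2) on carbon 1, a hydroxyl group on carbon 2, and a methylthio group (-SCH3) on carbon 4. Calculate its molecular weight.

191.29 g/mol

Atom tally by fragment:
  H2NOCCH2 → C:2 H:4 O:1 N:1
  CH(OH) → C:1 H:2 O:1
  CH2 → C:1 H:2
  CH(SCH3) → C:2 H:4 S:1
  CH2 → C:1 H:2
  CH3 → C:1 H:3
Element totals:
  C: 8
  H: 17
  N: 1
  O: 2
  S: 1
Molecular formula: C8H17NO2S.
  M = 8(12.011) + 17(1.008) + 14.007 + 2(15.999) + 32.06
    = 96.088 + 17.136 + 14.007 + 31.998 + 32.060 = 191.289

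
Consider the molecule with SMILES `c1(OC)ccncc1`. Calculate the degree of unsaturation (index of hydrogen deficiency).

Atom tally by fragment:
  pyridine ring core → C:5 H:5 N:1
  (− 1 ring H displaced by substituents)
  + OCH3 → C:1 H:3 O:1
Element totals:
  C: 6
  H: 7
  N: 1
  O: 1
Molecular formula: C6H7NO.
DoU = (2C + 2 + N − H − X) / 2 = (2·6 + 2 + 1 − 7 − 0) / 2 = 4.

4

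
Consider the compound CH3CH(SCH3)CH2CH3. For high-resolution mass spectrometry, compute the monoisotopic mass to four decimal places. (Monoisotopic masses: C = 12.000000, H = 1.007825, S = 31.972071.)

Element totals:
  C: 5
  H: 12
  S: 1
Molecular formula: C5H12S.
  M = 5(12.0) + 12(1.007825) + 31.972071
    = 60.000000 + 12.093900 + 31.972071 = 104.065971

104.0660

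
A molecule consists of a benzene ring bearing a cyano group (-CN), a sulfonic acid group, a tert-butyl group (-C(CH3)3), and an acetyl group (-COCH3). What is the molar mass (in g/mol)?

281.33 g/mol

Atom tally by fragment:
  benzene ring core → C:6 H:6
  (− 4 ring H displaced by substituents)
  + CN → C:1 N:1
  + SO3H → S:1 O:3 H:1
  + C(CH3)3 → C:4 H:9
  + COCH3 → C:2 H:3 O:1
Element totals:
  C: 13
  H: 15
  N: 1
  O: 4
  S: 1
Molecular formula: C13H15NO4S.
  M = 13(12.011) + 15(1.008) + 14.007 + 4(15.999) + 32.06
    = 156.143 + 15.120 + 14.007 + 63.996 + 32.060 = 281.326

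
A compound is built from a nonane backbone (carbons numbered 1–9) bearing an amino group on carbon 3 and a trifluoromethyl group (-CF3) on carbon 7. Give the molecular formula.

Atom tally by fragment:
  CH3 → C:1 H:3
  CH2 → C:1 H:2
  CH(NH2) → C:1 H:3 N:1
  CH2 → C:1 H:2
  CH2 → C:1 H:2
  CH2 → C:1 H:2
  CH(CF3) → C:2 H:1 F:3
  CH2 → C:1 H:2
  CH3 → C:1 H:3
Element totals:
  C: 10
  H: 20
  F: 3
  N: 1

C10H20F3N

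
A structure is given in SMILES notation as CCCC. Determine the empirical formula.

Atom tally by fragment:
  CH3 → C:1 H:3
  CH2 → C:1 H:2
  CH2 → C:1 H:2
  CH3 → C:1 H:3
Element totals:
  C: 4
  H: 10
Molecular formula: C4H10.
gcd of subscripts = 2; dividing each by 2:
  C: 4/2 = 2
  H: 10/2 = 5

C2H5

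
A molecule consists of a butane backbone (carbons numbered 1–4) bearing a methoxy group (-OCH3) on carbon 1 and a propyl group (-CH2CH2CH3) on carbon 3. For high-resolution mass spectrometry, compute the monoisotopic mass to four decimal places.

130.1358

Atom tally by fragment:
  CH3OCH2 → C:2 H:5 O:1
  CH2 → C:1 H:2
  CH(CH2CH2CH3) → C:4 H:8
  CH3 → C:1 H:3
Element totals:
  C: 8
  H: 18
  O: 1
Molecular formula: C8H18O.
  M = 8(12.0) + 18(1.007825) + 15.994915
    = 96.000000 + 18.140850 + 15.994915 = 130.135765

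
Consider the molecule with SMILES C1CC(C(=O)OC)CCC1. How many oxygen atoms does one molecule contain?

2

Atom tally by fragment:
  cyclohexane ring core → C:6 H:12
  (− 1 ring H displaced by substituents)
  + COOCH3 → C:2 H:3 O:2
Element totals:
  C: 8
  H: 14
  O: 2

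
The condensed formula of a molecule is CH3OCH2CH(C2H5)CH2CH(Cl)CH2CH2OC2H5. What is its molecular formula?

Atom tally by fragment:
  CH3OCH2 → C:2 H:5 O:1
  CH(C2H5) → C:3 H:6
  CH2 → C:1 H:2
  CH(Cl) → C:1 H:1 Cl:1
  CH2 → C:1 H:2
  CH2OC2H5 → C:3 H:7 O:1
Element totals:
  C: 11
  H: 23
  Cl: 1
  O: 2

C11H23ClO2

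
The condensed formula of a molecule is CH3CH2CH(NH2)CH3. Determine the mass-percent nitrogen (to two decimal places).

19.15%

Atom tally by fragment:
  CH3 → C:1 H:3
  CH2 → C:1 H:2
  CH(NH2) → C:1 H:3 N:1
  CH3 → C:1 H:3
Element totals:
  C: 4
  H: 11
  N: 1
Molecular formula: C4H11N.
Molar mass = 73.139 g/mol.
Mass from N: 1 × 14.007 = 14.007 g/mol.
%N = 14.007 / 73.139 × 100 = 19.15%.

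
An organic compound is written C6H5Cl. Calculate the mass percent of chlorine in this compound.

Element totals:
  C: 6
  H: 5
  Cl: 1
Molecular formula: C6H5Cl.
Molar mass = 112.556 g/mol.
Mass from Cl: 1 × 35.45 = 35.450 g/mol.
%Cl = 35.450 / 112.556 × 100 = 31.50%.

31.50%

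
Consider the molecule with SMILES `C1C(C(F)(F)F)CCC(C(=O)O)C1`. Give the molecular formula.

C8H11F3O2

Atom tally by fragment:
  cyclohexane ring core → C:6 H:12
  (− 2 ring H displaced by substituents)
  + CF3 → C:1 F:3
  + COOH → C:1 H:1 O:2
Element totals:
  C: 8
  H: 11
  F: 3
  O: 2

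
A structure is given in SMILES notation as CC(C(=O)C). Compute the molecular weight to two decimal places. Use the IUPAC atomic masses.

Atom tally by fragment:
  CH3 → C:1 H:3
  CH2COCH3 → C:3 H:5 O:1
Element totals:
  C: 4
  H: 8
  O: 1
Molecular formula: C4H8O.
  M = 4(12.011) + 8(1.008) + 15.999
    = 48.044 + 8.064 + 15.999 = 72.107

72.11 g/mol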